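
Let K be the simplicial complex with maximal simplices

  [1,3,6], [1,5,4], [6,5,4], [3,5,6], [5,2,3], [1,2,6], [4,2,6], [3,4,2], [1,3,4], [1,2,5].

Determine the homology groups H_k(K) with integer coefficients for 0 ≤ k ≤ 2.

K has 6 vertices, 15 edges, 10 triangles.
rank ∂_0 = 0, rank ∂_1 = 5 ⇒ b_0 = 6 − 0 − 5 = 1; all invariant factors of ∂_1 are 1 so no torsion. So H_0 ≅ Z.
rank ∂_1 = 5, rank ∂_2 = 10 ⇒ b_1 = 15 − 5 − 10 = 0; ∂_2 has invariant factor(s) [2] giving torsion. So H_1 ≅ Z/2.
rank ∂_2 = 10, rank ∂_3 = 0 ⇒ b_2 = 10 − 10 − 0 = 0. So H_2 ≅ 0.

H_0 = Z,  H_1 = Z/2,  H_2 = 0.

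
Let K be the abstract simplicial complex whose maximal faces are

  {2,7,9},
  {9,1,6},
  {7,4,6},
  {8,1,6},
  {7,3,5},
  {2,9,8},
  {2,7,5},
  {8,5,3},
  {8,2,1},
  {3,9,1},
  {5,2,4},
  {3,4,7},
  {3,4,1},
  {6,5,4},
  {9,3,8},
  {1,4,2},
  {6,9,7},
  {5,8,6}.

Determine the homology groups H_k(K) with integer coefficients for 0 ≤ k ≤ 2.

H_0 ≅ Z,  H_1 ≅ Z ⊕ Z/2,  H_2 = 0.

K has 9 vertices, 27 edges, 18 triangles.
rank ∂_0 = 0, rank ∂_1 = 8 ⇒ b_0 = 9 − 0 − 8 = 1; all invariant factors of ∂_1 are 1 so no torsion. So H_0 = Z.
rank ∂_1 = 8, rank ∂_2 = 18 ⇒ b_1 = 27 − 8 − 18 = 1; ∂_2 has invariant factor(s) [2] giving torsion. So H_1 = Z ⊕ Z/2.
rank ∂_2 = 18, rank ∂_3 = 0 ⇒ b_2 = 18 − 18 − 0 = 0. So H_2 = 0.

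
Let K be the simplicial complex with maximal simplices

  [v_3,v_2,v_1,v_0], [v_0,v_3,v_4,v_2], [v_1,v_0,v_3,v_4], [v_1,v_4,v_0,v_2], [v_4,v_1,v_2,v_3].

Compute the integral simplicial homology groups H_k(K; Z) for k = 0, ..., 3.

H_0 = Z,  H_1 = 0,  H_2 = 0,  H_3 = Z.

K has 5 vertices, 10 edges, 10 triangles, 5 3-simplices.
rank ∂_0 = 0, rank ∂_1 = 4 ⇒ b_0 = 5 − 0 − 4 = 1; all invariant factors of ∂_1 are 1 so no torsion. So H_0 = Z.
rank ∂_1 = 4, rank ∂_2 = 6 ⇒ b_1 = 10 − 4 − 6 = 0; all invariant factors of ∂_2 are 1 so no torsion. So H_1 = 0.
rank ∂_2 = 6, rank ∂_3 = 4 ⇒ b_2 = 10 − 6 − 4 = 0; all invariant factors of ∂_3 are 1 so no torsion. So H_2 = 0.
rank ∂_3 = 4, rank ∂_4 = 0 ⇒ b_3 = 5 − 4 − 0 = 1. So H_3 = Z.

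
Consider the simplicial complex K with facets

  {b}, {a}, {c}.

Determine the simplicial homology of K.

Take the total order a < b < c on the vertex set. Then K (dimension 0) consists of the simplices:

  0-simplices (3): a, b, c

Hence C_0 ≅ Z^3.

Reading off H_k = ker ∂_k / im ∂_{k+1}:

  H_0: rank C_0 − rank ∂_1 = 3 − 0 = 3, and there is no ∂_1, so H_0 ≅ Z^3.

H_0 = Z^3.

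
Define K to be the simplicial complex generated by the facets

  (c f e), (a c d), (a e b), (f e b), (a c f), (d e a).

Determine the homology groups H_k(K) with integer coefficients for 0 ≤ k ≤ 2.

Take the total order a < b < c < d < e < f on the vertex set. Then K (dimension 2) consists of the simplices:

  0-simplices (6): a, b, c, d, e, f
  1-simplices (12): ab, ac, ad, ae, af, be, bf, cd, ce, cf, de, ef
  2-simplices (6): abe, acd, acf, ade, bef, cef

giving chain groups C_0 ≅ Z^6, C_1 ≅ Z^12, C_2 ≅ Z^6.

∂_1: C_1 → C_0 is given by ∂[p,q] = [q] − [p]. For instance
  ∂ad = d − a.
The resulting 6×12 matrix has rank 5, and its Smith normal form has invariant factors (1,1,1,1,1).

Boundary ∂_2: C_2 → C_1 maps a triangle to the signed sum of its edges. For instance
  ∂acd = cd − ad + ac,
  ∂acf = cf − af + ac.
The 12×6 boundary matrix has rank 6 and Smith normal form diag(1,1,1,1,1,1).

Reading off H_k = ker ∂_k / im ∂_{k+1}:

  H_0: rank C_0 − rank ∂_1 = 6 − 5 = 1, and the invariant factors of ∂_1 are all 1, so H_0 ≅ Z.
  H_1: rank ker ∂_1 − rank ∂_2 = (12 − 5) − 6 = 1, and the invariant factors of ∂_2 are all 1, so H_1 ≅ Z.
  H_2: rank ker ∂_2 − rank ∂_3 = (6 − 6) − 0 = 0, and there is no ∂_3, so H_2 ≅ 0.

(K is a triangulation of the cylinder S^1 x I.)

H_0 ≅ Z,  H_1 ≅ Z,  H_2 = 0.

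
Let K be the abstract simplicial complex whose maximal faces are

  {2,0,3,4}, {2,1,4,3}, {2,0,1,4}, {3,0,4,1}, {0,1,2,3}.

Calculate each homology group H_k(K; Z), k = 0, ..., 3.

H_0 ≅ Z,  H_1 = 0,  H_2 = 0,  H_3 ≅ Z.

We work with the vertex ordering 0 < 1 < 2 < 3 < 4. The simplices of K, each written with vertices in increasing order, are:

  0-simplices (5): [0], [1], [2], [3], [4]
  1-simplices (10): [0,1], [0,2], [0,3], [0,4], [1,2], [1,3], [1,4], [2,3], [2,4], [3,4]
  2-simplices (10): [0,1,2], [0,1,3], [0,1,4], [0,2,3], [0,2,4], [0,3,4], [1,2,3], [1,2,4], [1,3,4], [2,3,4]
  3-simplices (5): [0,1,2,3], [0,1,2,4], [0,1,3,4], [0,2,3,4], [1,2,3,4]

so the chain groups are C_0 ≅ Z^5, C_1 ≅ Z^10, C_2 ≅ Z^10, C_3 ≅ Z^5.

∂_1: C_1 → C_0 is given by ∂[p,q] = [q] − [p]. For instance
  ∂[1,3] = [3] − [1].
As a 5×10 matrix over Z this has rank 4, with invariant factors (1,1,1,1).

The boundary map ∂_2: C_2 → C_1 maps a triangle to the signed sum of its edges. For instance
  ∂[1,2,4] = [2,4] − [1,4] + [1,2],
  ∂[1,3,4] = [3,4] − [1,4] + [1,3].
As a 10×10 matrix over Z this has rank 6, with invariant factors (1,1,1,1,1,1).

Boundary ∂_3: C_3 → C_2 sends each 3-simplex σ to the alternating sum Σ_i (−1)^i (σ with its i-th vertex removed). For instance
  ∂[0,2,3,4] = [2,3,4] − [0,3,4] + [0,2,4] − [0,2,3],
  ∂[0,1,2,4] = [1,2,4] − [0,2,4] + [0,1,4] − [0,1,2].
This gives a 10×5 integer matrix of rank 4; reducing to Smith normal form yields diagonal entries (1,1,1,1).

From H_k ≅ ker(∂_k) / im(∂_{k+1}) we obtain:

  H_0: rank C_0 − rank ∂_1 = 5 − 4 = 1, and the invariant factors of ∂_1 are all 1, so H_0 = Z.
  H_1: rank ker ∂_1 − rank ∂_2 = (10 − 4) − 6 = 0, and the invariant factors of ∂_2 are all 1, so H_1 = 0.
  H_2: rank ker ∂_2 − rank ∂_3 = (10 − 6) − 4 = 0, and the invariant factors of ∂_3 are all 1, so H_2 = 0.
  H_3: rank ker ∂_3 − rank ∂_4 = (5 − 4) − 0 = 1, and there is no ∂_4, so H_3 = Z.

As a check, the Euler characteristic is 5 − 10 + 10 − 5 = 0, which agrees with 1 − 0 + 0 − 1 = 0.
(K is a triangulation of the 3-sphere S^3.)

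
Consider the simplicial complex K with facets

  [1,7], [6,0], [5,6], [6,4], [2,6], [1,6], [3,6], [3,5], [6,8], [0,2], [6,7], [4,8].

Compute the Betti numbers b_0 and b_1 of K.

Order the vertices as 0 < 1 < 2 < 3 < 4 < 5 < 6 < 7 < 8. Listing each simplex with vertices in this order, K has dimension 1 with simplices:

  0-simplices (9): [0], [1], [2], [3], [4], [5], [6], [7], [8]
  1-simplices (12): [0,2], [0,6], [1,6], [1,7], [2,6], [3,5], [3,6], [4,6], [4,8], [5,6], [6,7], [6,8]

Hence C_0 ≅ Z^9, C_1 ≅ Z^12.

∂_1: C_1 → C_0 maps an edge to its endpoints' difference, ∂[p,q] = q − p.
As a 9×12 matrix over Z this has rank 8, with invariant factors (1,1,1,1,1,1,1,1).

Reading off H_k = ker ∂_k / im ∂_{k+1}:

  H_0: rank C_0 − rank ∂_1 = 9 − 8 = 1, and the invariant factors of ∂_1 are all 1, so H_0 = Z.
  H_1: rank ker ∂_1 − rank ∂_2 = (12 − 8) − 0 = 4, and there is no ∂_2, so H_1 = Z^4.

As a check, the Euler characteristic is 9 − 12 = -3, which agrees with 1 − 4 = -3.

Hence the Betti numbers are b_0 = 1, b_1 = 4.

b_0 = 1, b_1 = 4.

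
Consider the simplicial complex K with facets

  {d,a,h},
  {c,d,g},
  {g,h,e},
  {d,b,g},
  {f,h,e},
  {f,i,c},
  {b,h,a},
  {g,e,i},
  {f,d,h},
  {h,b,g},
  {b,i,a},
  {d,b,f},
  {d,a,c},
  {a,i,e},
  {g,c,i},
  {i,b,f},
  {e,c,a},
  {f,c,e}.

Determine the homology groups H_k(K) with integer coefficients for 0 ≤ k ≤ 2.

H_0 = Z,  H_1 = Z ⊕ Z/2,  H_2 = 0.

K has 9 vertices, 27 edges, 18 triangles.
rank ∂_0 = 0, rank ∂_1 = 8 ⇒ b_0 = 9 − 0 − 8 = 1; all invariant factors of ∂_1 are 1 so no torsion. So H_0 = Z.
rank ∂_1 = 8, rank ∂_2 = 18 ⇒ b_1 = 27 − 8 − 18 = 1; ∂_2 has invariant factor(s) [2] giving torsion. So H_1 = Z ⊕ Z/2.
rank ∂_2 = 18, rank ∂_3 = 0 ⇒ b_2 = 18 − 18 − 0 = 0. So H_2 = 0.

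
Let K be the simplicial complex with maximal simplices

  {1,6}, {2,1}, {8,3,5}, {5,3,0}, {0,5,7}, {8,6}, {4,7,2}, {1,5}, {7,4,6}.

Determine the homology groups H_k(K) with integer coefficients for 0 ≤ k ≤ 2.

K has 9 vertices, 16 edges, 5 triangles.
rank ∂_0 = 0, rank ∂_1 = 8 ⇒ b_0 = 9 − 0 − 8 = 1; all invariant factors of ∂_1 are 1 so no torsion. So H_0 = Z.
rank ∂_1 = 8, rank ∂_2 = 5 ⇒ b_1 = 16 − 8 − 5 = 3; all invariant factors of ∂_2 are 1 so no torsion. So H_1 = Z^3.
rank ∂_2 = 5, rank ∂_3 = 0 ⇒ b_2 = 5 − 5 − 0 = 0. So H_2 = 0.

H_0 = Z,  H_1 = Z^3,  H_2 = 0.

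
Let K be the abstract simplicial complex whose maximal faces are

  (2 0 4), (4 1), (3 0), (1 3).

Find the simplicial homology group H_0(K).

Take the total order 0 < 1 < 2 < 3 < 4 on the vertex set. Then K (dimension 2) consists of the simplices:

  0-simplices (5): [0], [1], [2], [3], [4]
  1-simplices (6): [0,2], [0,3], [0,4], [1,3], [1,4], [2,4]
  2-simplices (1): [0,2,4]

so the chain groups are C_0 ≅ Z^5, C_1 ≅ Z^6, C_2 ≅ Z^1.

The boundary map ∂_1: C_1 → C_0 sends each edge [p,q] (with p < q) to q − p. For instance
  ∂[0,4] = [4] − [0].
As a 5×6 matrix over Z this has rank 4, with invariant factors (1,1,1,1).

The boundary map ∂_2: C_2 → C_1 acts by ∂[p,q,r] = [q,r] − [p,r] + [p,q]. For instance
  ∂[0,2,4] = [2,4] − [0,4] + [0,2].
The 6×1 boundary matrix has rank 1 and Smith normal form diag(1).

Reading off H_k = ker ∂_k / im ∂_{k+1}:

  H_0: rank C_0 − rank ∂_1 = 5 − 4 = 1, and the invariant factors of ∂_1 are all 1, so H_0 = Z.

H_0 = Z.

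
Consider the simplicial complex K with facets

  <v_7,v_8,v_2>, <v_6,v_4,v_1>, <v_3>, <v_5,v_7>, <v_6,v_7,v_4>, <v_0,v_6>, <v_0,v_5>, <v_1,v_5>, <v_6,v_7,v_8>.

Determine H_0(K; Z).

Fix the vertex order v_0 < v_1 < v_2 < v_3 < v_4 < v_5 < v_6 < v_7 < v_8 and write every simplex with vertices in increasing order. Then dim K = 2 and the simplices of K are:

  0-simplices (9): [v_0], [v_1], [v_2], [v_3], [v_4], [v_5], [v_6], [v_7], [v_8]
  1-simplices (13): [v_0,v_5], [v_0,v_6], [v_1,v_4], [v_1,v_5], [v_1,v_6], [v_2,v_7], [v_2,v_8], [v_4,v_6], [v_4,v_7], [v_5,v_7], [v_6,v_7], [v_6,v_8], [v_7,v_8]
  2-simplices (4): [v_1,v_4,v_6], [v_2,v_7,v_8], [v_4,v_6,v_7], [v_6,v_7,v_8]

so the chain groups are C_0 ≅ Z^9, C_1 ≅ Z^13, C_2 ≅ Z^4.

∂_1: C_1 → C_0 is given by ∂[p,q] = [q] − [p].
This gives a 9×13 integer matrix of rank 7; reducing to Smith normal form yields diagonal entries (1,1,1,1,1,1,1).

∂_2: C_2 → C_1 sends each 2-simplex [p,q,r] to [q,r] − [p,r] + [p,q]. For instance
  ∂[v_6,v_7,v_8] = [v_7,v_8] − [v_6,v_8] + [v_6,v_7],
  ∂[v_4,v_6,v_7] = [v_6,v_7] − [v_4,v_7] + [v_4,v_6].
This gives a 13×4 integer matrix of rank 4; reducing to Smith normal form yields diagonal entries (1,1,1,1).

Reading off H_k = ker ∂_k / im ∂_{k+1}:

  H_0: rank C_0 − rank ∂_1 = 9 − 7 = 2, and the invariant factors of ∂_1 are all 1, so H_0 ≅ Z^2.

H_0 ≅ Z^2.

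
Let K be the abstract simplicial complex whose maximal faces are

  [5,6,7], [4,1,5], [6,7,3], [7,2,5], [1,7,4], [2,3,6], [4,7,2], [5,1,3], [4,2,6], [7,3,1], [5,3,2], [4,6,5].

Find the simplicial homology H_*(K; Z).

H_0 ≅ Z,  H_1 ≅ Z/2,  H_2 = 0.

Fix the vertex order 1 < 2 < 3 < 4 < 5 < 6 < 7 and write every simplex with vertices in increasing order. Then dim K = 2 and the simplices of K are:

  0-simplices (7): [1], [2], [3], [4], [5], [6], [7]
  1-simplices (18): [1,3], [1,4], [1,5], [1,7], [2,3], [2,4], [2,5], [2,6], [2,7], [3,5], [3,6], [3,7], [4,5], [4,6], [4,7], [5,6], [5,7], [6,7]
  2-simplices (12): [1,3,5], [1,3,7], [1,4,5], [1,4,7], [2,3,5], [2,3,6], [2,4,6], [2,4,7], [2,5,7], [3,6,7], [4,5,6], [5,6,7]

so the chain groups are C_0 ≅ Z^7, C_1 ≅ Z^18, C_2 ≅ Z^12.

The boundary map ∂_1: C_1 → C_0 is given by ∂[p,q] = [q] − [p]. For instance
  ∂[4,7] = [7] − [4].
As a 7×18 matrix over Z this has rank 6, with invariant factors (1,1,1,1,1,1).

∂_2: C_2 → C_1 sends each 2-simplex [p,q,r] to [q,r] − [p,r] + [p,q]. For instance
  ∂[2,3,5] = [3,5] − [2,5] + [2,3],
  ∂[2,3,6] = [3,6] − [2,6] + [2,3].
The 18×12 boundary matrix has rank 12 and Smith normal form diag(1,1,1,1,1,1,1,1,1,1,1,2).

Computing H_k = (kernel of ∂_k) / (image of ∂_{k+1}):

  H_0: rank C_0 − rank ∂_1 = 7 − 6 = 1, and the invariant factors of ∂_1 are all 1, so H_0 ≅ Z.
  H_1: rank ker ∂_1 − rank ∂_2 = (18 − 6) − 12 = 0, and ∂_2 has invariant factor 2 > 1, so H_1 ≅ Z/2.
  H_2: rank ker ∂_2 − rank ∂_3 = (12 − 12) − 0 = 0, and there is no ∂_3, so H_2 ≅ 0.

As a check, the Euler characteristic is 7 − 18 + 12 = 1, which agrees with 1 − 0 + 0 = 1.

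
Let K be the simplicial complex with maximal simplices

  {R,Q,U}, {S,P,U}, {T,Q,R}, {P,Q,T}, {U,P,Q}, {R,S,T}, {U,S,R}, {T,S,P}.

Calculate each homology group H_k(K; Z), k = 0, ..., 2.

H_0 ≅ Z,  H_1 = 0,  H_2 ≅ Z.

Fix the vertex order P < Q < R < S < T < U and write every simplex with vertices in increasing order. Then dim K = 2 and the simplices of K are:

  0-simplices (6): P, Q, R, S, T, U
  1-simplices (12): PQ, PS, PT, PU, QR, QT, QU, RS, RT, RU, ST, SU
  2-simplices (8): PQT, PQU, PST, PSU, QRT, QRU, RST, RSU

Hence C_0 ≅ Z^6, C_1 ≅ Z^12, C_2 ≅ Z^8.

The boundary map ∂_1: C_1 → C_0 sends each edge [p,q] (with p < q) to q − p. For instance
  ∂PQ = Q − P.
As a 6×12 matrix over Z this has rank 5, with invariant factors (1,1,1,1,1).

Boundary ∂_2: C_2 → C_1 sends each 2-simplex [p,q,r] to [q,r] − [p,r] + [p,q]. For instance
  ∂PQT = QT − PT + PQ,
  ∂QRT = RT − QT + QR.
As a 12×8 matrix over Z this has rank 7, with invariant factors (1,1,1,1,1,1,1).

Reading off H_k = ker ∂_k / im ∂_{k+1}:

  H_0: rank C_0 − rank ∂_1 = 6 − 5 = 1, and the invariant factors of ∂_1 are all 1, so H_0 ≅ Z.
  H_1: rank ker ∂_1 − rank ∂_2 = (12 − 5) − 7 = 0, and the invariant factors of ∂_2 are all 1, so H_1 ≅ 0.
  H_2: rank ker ∂_2 − rank ∂_3 = (8 − 7) − 0 = 1, and there is no ∂_3, so H_2 ≅ Z.

As a check, the Euler characteristic is 6 − 12 + 8 = 2, which agrees with 1 − 0 + 1 = 2.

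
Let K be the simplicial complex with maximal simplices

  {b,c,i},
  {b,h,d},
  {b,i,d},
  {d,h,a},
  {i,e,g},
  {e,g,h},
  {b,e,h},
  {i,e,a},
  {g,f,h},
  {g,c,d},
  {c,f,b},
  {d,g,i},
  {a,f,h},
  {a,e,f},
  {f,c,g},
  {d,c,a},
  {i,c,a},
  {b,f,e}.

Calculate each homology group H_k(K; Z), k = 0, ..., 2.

We work with the vertex ordering a < b < c < d < e < f < g < h < i. The simplices of K, each written with vertices in increasing order, are:

  0-simplices (9): a, b, c, d, e, f, g, h, i
  1-simplices (27): ac, ad, ae, af, ah, ai, bc, bd, be, bf, bh, bi, cd, cf, cg, ci, dg, dh, di, ef, eg, eh, ei, fg, fh, gh, gi
  2-simplices (18): acd, aci, adh, aef, aei, afh, bcf, bci, bdh, bdi, bef, beh, cdg, cfg, dgi, egh, egi, fgh

so the chain groups are C_0 ≅ Z^9, C_1 ≅ Z^27, C_2 ≅ Z^18.

Boundary ∂_1: C_1 → C_0 is given by ∂[p,q] = [q] − [p].
This gives a 9×27 integer matrix of rank 8; reducing to Smith normal form yields diagonal entries (1,1,1,1,1,1,1,1).

∂_2: C_2 → C_1 sends each 2-simplex [p,q,r] to [q,r] − [p,r] + [p,q]. For instance
  ∂bcf = cf − bf + bc,
  ∂cdg = dg − cg + cd.
This gives a 27×18 integer matrix of rank 18; reducing to Smith normal form yields diagonal entries (1,1,1,1,1,1,1,1,1,1,1,1,1,1,1,1,1,2).

Reading off H_k = ker ∂_k / im ∂_{k+1}:

  H_0: rank C_0 − rank ∂_1 = 9 − 8 = 1, and the invariant factors of ∂_1 are all 1, so H_0 = Z.
  H_1: rank ker ∂_1 − rank ∂_2 = (27 − 8) − 18 = 1, and ∂_2 has invariant factor 2 > 1, so H_1 = Z ⊕ Z/2Z.
  H_2: rank ker ∂_2 − rank ∂_3 = (18 − 18) − 0 = 0, and there is no ∂_3, so H_2 = 0.

As a check, the Euler characteristic is 9 − 27 + 18 = 0, which agrees with 1 − 1 + 0 = 0.

H_0 ≅ Z,  H_1 ≅ Z ⊕ Z/2Z,  H_2 = 0.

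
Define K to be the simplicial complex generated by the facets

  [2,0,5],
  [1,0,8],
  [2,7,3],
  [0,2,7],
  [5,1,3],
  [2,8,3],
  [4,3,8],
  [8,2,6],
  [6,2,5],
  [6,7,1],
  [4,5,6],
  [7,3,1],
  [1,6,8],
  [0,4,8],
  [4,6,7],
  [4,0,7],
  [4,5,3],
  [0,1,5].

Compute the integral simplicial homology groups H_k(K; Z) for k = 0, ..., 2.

K has 9 vertices, 27 edges, 18 triangles.
rank ∂_0 = 0, rank ∂_1 = 8 ⇒ b_0 = 9 − 0 − 8 = 1; all invariant factors of ∂_1 are 1 so no torsion. So H_0 = Z.
rank ∂_1 = 8, rank ∂_2 = 17 ⇒ b_1 = 27 − 8 − 17 = 2; all invariant factors of ∂_2 are 1 so no torsion. So H_1 = Z^2.
rank ∂_2 = 17, rank ∂_3 = 0 ⇒ b_2 = 18 − 17 − 0 = 1. So H_2 = Z.

H_0 = Z,  H_1 = Z^2,  H_2 = Z.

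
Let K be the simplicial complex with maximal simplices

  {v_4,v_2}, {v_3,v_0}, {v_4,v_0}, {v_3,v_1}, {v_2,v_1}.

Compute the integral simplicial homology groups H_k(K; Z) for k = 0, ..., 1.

Take the total order v_0 < v_1 < v_2 < v_3 < v_4 on the vertex set. Then K (dimension 1) consists of the simplices:

  0-simplices (5): [v_0], [v_1], [v_2], [v_3], [v_4]
  1-simplices (5): [v_0,v_3], [v_0,v_4], [v_1,v_2], [v_1,v_3], [v_2,v_4]

giving chain groups C_0 ≅ Z^5, C_1 ≅ Z^5.

∂_1: C_1 → C_0 sends each edge [p,q] (with p < q) to q − p.
The 5×5 boundary matrix has rank 4 and Smith normal form diag(1,1,1,1).

Reading off H_k = ker ∂_k / im ∂_{k+1}:

  H_0: rank C_0 − rank ∂_1 = 5 − 4 = 1, and the invariant factors of ∂_1 are all 1, so H_0 ≅ Z.
  H_1: rank ker ∂_1 − rank ∂_2 = (5 − 4) − 0 = 1, and there is no ∂_2, so H_1 ≅ Z.

As a check, the Euler characteristic is 5 − 5 = 0, which agrees with 1 − 1 = 0.

H_0 ≅ Z,  H_1 ≅ Z.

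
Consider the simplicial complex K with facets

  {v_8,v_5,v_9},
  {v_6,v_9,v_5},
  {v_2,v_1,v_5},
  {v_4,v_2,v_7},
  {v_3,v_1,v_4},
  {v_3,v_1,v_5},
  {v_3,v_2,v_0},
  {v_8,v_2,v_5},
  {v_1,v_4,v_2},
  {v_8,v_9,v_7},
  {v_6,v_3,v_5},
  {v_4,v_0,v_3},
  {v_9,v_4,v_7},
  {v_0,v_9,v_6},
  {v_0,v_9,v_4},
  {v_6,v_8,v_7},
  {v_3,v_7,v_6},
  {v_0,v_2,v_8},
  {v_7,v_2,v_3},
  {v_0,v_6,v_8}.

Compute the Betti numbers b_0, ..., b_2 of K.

b_0 = 1, b_1 = 1, b_2 = 0.

Fix the vertex order v_0 < v_1 < v_2 < v_3 < v_4 < v_5 < v_6 < v_7 < v_8 < v_9 and write every simplex with vertices in increasing order. Then dim K = 2 and the simplices of K are:

  0-simplices (10): [v_0], [v_1], [v_2], [v_3], [v_4], [v_5], [v_6], [v_7], [v_8], [v_9]
  1-simplices (30): (30 of them)
  2-simplices (20): (20 of them)

giving chain groups C_0 ≅ Z^10, C_1 ≅ Z^30, C_2 ≅ Z^20.

The boundary map ∂_1: C_1 → C_0 sends each edge [p,q] (with p < q) to q − p.
The resulting 10×30 matrix has rank 9, and its Smith normal form has invariant factors (1,1,1,1,1,1,1,1,1).

Boundary ∂_2: C_2 → C_1 maps a triangle to the signed sum of its edges. For instance
  ∂[v_0,v_2,v_8] = [v_2,v_8] − [v_0,v_8] + [v_0,v_2],
  ∂[v_0,v_3,v_4] = [v_3,v_4] − [v_0,v_4] + [v_0,v_3].
This gives a 30×20 integer matrix of rank 20; reducing to Smith normal form yields diagonal entries (1,1,1,1,1,1,1,1,1,1,1,1,1,1,1,1,1,1,1,2).

Now H_k = ker ∂_k / im ∂_{k+1}, so:

  H_0: rank C_0 − rank ∂_1 = 10 − 9 = 1, and the invariant factors of ∂_1 are all 1, so H_0 = Z.
  H_1: rank ker ∂_1 − rank ∂_2 = (30 − 9) − 20 = 1, and ∂_2 has invariant factor 2 > 1, so H_1 = Z ⊕ Z/2.
  H_2: rank ker ∂_2 − rank ∂_3 = (20 − 20) − 0 = 0, and there is no ∂_3, so H_2 = 0.

(K is a triangulation of the Klein bottle.)

Hence the Betti numbers are b_0 = 1, b_1 = 1, b_2 = 0.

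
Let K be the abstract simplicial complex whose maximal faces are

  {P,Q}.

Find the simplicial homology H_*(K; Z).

We work with the vertex ordering P < Q. The simplices of K, each written with vertices in increasing order, are:

  0-simplices (2): P, Q
  1-simplices (1): PQ

Hence C_0 ≅ Z^2, C_1 ≅ Z^1.

Boundary ∂_1: C_1 → C_0 maps an edge to its endpoints' difference, ∂[p,q] = q − p. For instance
  ∂PQ = Q − P.
The 2×1 boundary matrix has rank 1 and Smith normal form diag(1).

Computing H_k = (kernel of ∂_k) / (image of ∂_{k+1}):

  H_0: rank C_0 − rank ∂_1 = 2 − 1 = 1, and the invariant factors of ∂_1 are all 1, so H_0 = Z.
  H_1: rank ker ∂_1 − rank ∂_2 = (1 − 1) − 0 = 0, and there is no ∂_2, so H_1 = 0.

As a check, the Euler characteristic is 2 − 1 = 1, which agrees with 1 − 0 = 1.

H_0 = Z,  H_1 = 0.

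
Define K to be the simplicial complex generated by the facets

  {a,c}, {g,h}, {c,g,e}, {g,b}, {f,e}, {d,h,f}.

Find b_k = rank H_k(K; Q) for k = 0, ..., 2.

We work with the vertex ordering a < b < c < d < e < f < g < h. The simplices of K, each written with vertices in increasing order, are:

  0-simplices (8): a, b, c, d, e, f, g, h
  1-simplices (10): ac, bg, ce, cg, df, dh, ef, eg, fh, gh
  2-simplices (2): ceg, dfh

so the chain groups are C_0 ≅ Z^8, C_1 ≅ Z^10, C_2 ≅ Z^2.

∂_1: C_1 → C_0 maps an edge to its endpoints' difference, ∂[p,q] = q − p. For instance
  ∂bg = g − b.
The 8×10 boundary matrix has rank 7 and Smith normal form diag(1,1,1,1,1,1,1).

The boundary map ∂_2: C_2 → C_1 maps a triangle to the signed sum of its edges. For instance
  ∂ceg = eg − cg + ce,
  ∂dfh = fh − dh + df.
This gives a 10×2 integer matrix of rank 2; reducing to Smith normal form yields diagonal entries (1,1).

Computing H_k = (kernel of ∂_k) / (image of ∂_{k+1}):

  H_0: rank C_0 − rank ∂_1 = 8 − 7 = 1, and the invariant factors of ∂_1 are all 1, so H_0 ≅ Z.
  H_1: rank ker ∂_1 − rank ∂_2 = (10 − 7) − 2 = 1, and the invariant factors of ∂_2 are all 1, so H_1 ≅ Z.
  H_2: rank ker ∂_2 − rank ∂_3 = (2 − 2) − 0 = 0, and there is no ∂_3, so H_2 ≅ 0.

Hence the Betti numbers are b_0 = 1, b_1 = 1, b_2 = 0.

b_0 = 1, b_1 = 1, b_2 = 0.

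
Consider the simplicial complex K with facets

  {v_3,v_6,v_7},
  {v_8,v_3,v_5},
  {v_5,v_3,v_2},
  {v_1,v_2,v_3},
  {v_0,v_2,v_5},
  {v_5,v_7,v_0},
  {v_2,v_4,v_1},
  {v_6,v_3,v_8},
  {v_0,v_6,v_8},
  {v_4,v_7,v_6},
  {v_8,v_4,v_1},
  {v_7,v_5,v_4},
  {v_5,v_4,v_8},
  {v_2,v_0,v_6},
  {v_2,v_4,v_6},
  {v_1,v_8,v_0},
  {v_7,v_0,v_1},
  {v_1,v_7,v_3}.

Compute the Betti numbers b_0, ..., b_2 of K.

b_0 = 1, b_1 = 2, b_2 = 1.

Take the total order v_0 < v_1 < v_2 < v_3 < v_4 < v_5 < v_6 < v_7 < v_8 on the vertex set. Then K (dimension 2) consists of the simplices:

  0-simplices (9): [v_0], [v_1], [v_2], [v_3], [v_4], [v_5], [v_6], [v_7], [v_8]
  1-simplices (27): (27 of them)
  2-simplices (18): (18 of them)

so the chain groups are C_0 ≅ Z^9, C_1 ≅ Z^27, C_2 ≅ Z^18.

Boundary ∂_1: C_1 → C_0 maps an edge to its endpoints' difference, ∂[p,q] = q − p. For instance
  ∂[v_1,v_2] = [v_2] − [v_1].
This gives a 9×27 integer matrix of rank 8; reducing to Smith normal form yields diagonal entries (1,1,1,1,1,1,1,1).

The boundary map ∂_2: C_2 → C_1 acts by ∂[p,q,r] = [q,r] − [p,r] + [p,q]. For instance
  ∂[v_0,v_6,v_8] = [v_6,v_8] − [v_0,v_8] + [v_0,v_6],
  ∂[v_1,v_3,v_7] = [v_3,v_7] − [v_1,v_7] + [v_1,v_3].
As a 27×18 matrix over Z this has rank 17, with invariant factors (1,1,1,1,1,1,1,1,1,1,1,1,1,1,1,1,1).

Reading off H_k = ker ∂_k / im ∂_{k+1}:

  H_0: rank C_0 − rank ∂_1 = 9 − 8 = 1, and the invariant factors of ∂_1 are all 1, so H_0 = Z.
  H_1: rank ker ∂_1 − rank ∂_2 = (27 − 8) − 17 = 2, and the invariant factors of ∂_2 are all 1, so H_1 = Z^2.
  H_2: rank ker ∂_2 − rank ∂_3 = (18 − 17) − 0 = 1, and there is no ∂_3, so H_2 = Z.

Hence the Betti numbers are b_0 = 1, b_1 = 2, b_2 = 1.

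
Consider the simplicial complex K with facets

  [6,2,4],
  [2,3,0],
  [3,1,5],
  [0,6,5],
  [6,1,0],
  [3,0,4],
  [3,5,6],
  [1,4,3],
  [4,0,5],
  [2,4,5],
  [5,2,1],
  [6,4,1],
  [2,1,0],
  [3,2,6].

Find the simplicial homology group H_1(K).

We work with the vertex ordering 0 < 1 < 2 < 3 < 4 < 5 < 6. The simplices of K, each written with vertices in increasing order, are:

  0-simplices (7): [0], [1], [2], [3], [4], [5], [6]
  1-simplices (21): [0,1], [0,2], [0,3], [0,4], [0,5], [0,6], [1,2], [1,3], [1,4], [1,5], [1,6], [2,3], [2,4], [2,5], [2,6], [3,4], [3,5], [3,6], [4,5], [4,6], [5,6]
  2-simplices (14): [0,1,2], [0,1,6], [0,2,3], [0,3,4], [0,4,5], [0,5,6], [1,2,5], [1,3,4], [1,3,5], [1,4,6], [2,3,6], [2,4,5], [2,4,6], [3,5,6]

Hence C_0 ≅ Z^7, C_1 ≅ Z^21, C_2 ≅ Z^14.

Boundary ∂_1: C_1 → C_0 is given by ∂[p,q] = [q] − [p]. For instance
  ∂[0,5] = [5] − [0].
The resulting 7×21 matrix has rank 6, and its Smith normal form has invariant factors (1,1,1,1,1,1).

The boundary map ∂_2: C_2 → C_1 sends each 2-simplex [p,q,r] to [q,r] − [p,r] + [p,q]. For instance
  ∂[0,1,6] = [1,6] − [0,6] + [0,1],
  ∂[0,5,6] = [5,6] − [0,6] + [0,5].
As a 21×14 matrix over Z this has rank 13, with invariant factors (1,1,1,1,1,1,1,1,1,1,1,1,1).

From H_k ≅ ker(∂_k) / im(∂_{k+1}) we obtain:

  H_1: rank ker ∂_1 − rank ∂_2 = (21 − 6) − 13 = 2, and the invariant factors of ∂_2 are all 1, so H_1 = Z^2.

H_1 ≅ Z^2.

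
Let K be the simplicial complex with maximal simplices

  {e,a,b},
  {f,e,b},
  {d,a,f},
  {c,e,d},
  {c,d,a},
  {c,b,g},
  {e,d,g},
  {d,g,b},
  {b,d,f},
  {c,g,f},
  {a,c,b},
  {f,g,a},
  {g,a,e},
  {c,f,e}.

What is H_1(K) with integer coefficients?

Order the vertices as a < b < c < d < e < f < g. Listing each simplex with vertices in this order, K has dimension 2 with simplices:

  0-simplices (7): a, b, c, d, e, f, g
  1-simplices (21): ab, ac, ad, ae, af, ag, bc, bd, be, bf, bg, cd, ce, cf, cg, de, df, dg, ef, eg, fg
  2-simplices (14): abc, abe, acd, adf, aeg, afg, bcg, bdf, bdg, bef, cde, cef, cfg, deg

Hence C_0 ≅ Z^7, C_1 ≅ Z^21, C_2 ≅ Z^14.

Boundary ∂_1: C_1 → C_0 is given by ∂[p,q] = [q] − [p]. For instance
  ∂cf = f − c.
The resulting 7×21 matrix has rank 6, and its Smith normal form has invariant factors (1,1,1,1,1,1).

∂_2: C_2 → C_1 sends each 2-simplex [p,q,r] to [q,r] − [p,r] + [p,q]. For instance
  ∂cde = de − ce + cd,
  ∂acd = cd − ad + ac.
The 21×14 boundary matrix has rank 13 and Smith normal form diag(1,1,1,1,1,1,1,1,1,1,1,1,1).

Computing H_k = (kernel of ∂_k) / (image of ∂_{k+1}):

  H_1: rank ker ∂_1 − rank ∂_2 = (21 − 6) − 13 = 2, and the invariant factors of ∂_2 are all 1, so H_1 = Z^2.

(K is a triangulation of the torus T^2.)

H_1 ≅ Z^2.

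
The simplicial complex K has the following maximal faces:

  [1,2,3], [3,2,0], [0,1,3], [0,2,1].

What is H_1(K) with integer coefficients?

H_1 ≅ 0.

Order the vertices as 0 < 1 < 2 < 3. Listing each simplex with vertices in this order, K has dimension 2 with simplices:

  0-simplices (4): [0], [1], [2], [3]
  1-simplices (6): [0,1], [0,2], [0,3], [1,2], [1,3], [2,3]
  2-simplices (4): [0,1,2], [0,1,3], [0,2,3], [1,2,3]

Hence C_0 ≅ Z^4, C_1 ≅ Z^6, C_2 ≅ Z^4.

Boundary ∂_1: C_1 → C_0 maps an edge to its endpoints' difference, ∂[p,q] = q − p.
This gives a 4×6 integer matrix of rank 3; reducing to Smith normal form yields diagonal entries (1,1,1).

The boundary map ∂_2: C_2 → C_1 maps a triangle to the signed sum of its edges. For instance
  ∂[0,1,2] = [1,2] − [0,2] + [0,1],
  ∂[0,2,3] = [2,3] − [0,3] + [0,2].
As a 6×4 matrix over Z this has rank 3, with invariant factors (1,1,1).

From H_k ≅ ker(∂_k) / im(∂_{k+1}) we obtain:

  H_1: rank ker ∂_1 − rank ∂_2 = (6 − 3) − 3 = 0, and the invariant factors of ∂_2 are all 1, so H_1 = 0.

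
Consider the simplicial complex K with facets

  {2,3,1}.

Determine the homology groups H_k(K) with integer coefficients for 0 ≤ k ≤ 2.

H_0 = Z,  H_1 = 0,  H_2 = 0.

Order the vertices as 1 < 2 < 3. Listing each simplex with vertices in this order, K has dimension 2 with simplices:

  0-simplices (3): [1], [2], [3]
  1-simplices (3): [1,2], [1,3], [2,3]
  2-simplices (1): [1,2,3]

giving chain groups C_0 ≅ Z^3, C_1 ≅ Z^3, C_2 ≅ Z^1.

∂_1: C_1 → C_0 maps an edge to its endpoints' difference, ∂[p,q] = q − p.
As a 3×3 matrix over Z this has rank 2, with invariant factors (1,1).

The boundary map ∂_2: C_2 → C_1 maps a triangle to the signed sum of its edges. For instance
  ∂[1,2,3] = [2,3] − [1,3] + [1,2].
This gives a 3×1 integer matrix of rank 1; reducing to Smith normal form yields diagonal entries (1).

Reading off H_k = ker ∂_k / im ∂_{k+1}:

  H_0: rank C_0 − rank ∂_1 = 3 − 2 = 1, and the invariant factors of ∂_1 are all 1, so H_0 = Z.
  H_1: rank ker ∂_1 − rank ∂_2 = (3 − 2) − 1 = 0, and the invariant factors of ∂_2 are all 1, so H_1 = 0.
  H_2: rank ker ∂_2 − rank ∂_3 = (1 − 1) − 0 = 0, and there is no ∂_3, so H_2 = 0.

As a check, the Euler characteristic is 3 − 3 + 1 = 1, which agrees with 1 − 0 + 0 = 1.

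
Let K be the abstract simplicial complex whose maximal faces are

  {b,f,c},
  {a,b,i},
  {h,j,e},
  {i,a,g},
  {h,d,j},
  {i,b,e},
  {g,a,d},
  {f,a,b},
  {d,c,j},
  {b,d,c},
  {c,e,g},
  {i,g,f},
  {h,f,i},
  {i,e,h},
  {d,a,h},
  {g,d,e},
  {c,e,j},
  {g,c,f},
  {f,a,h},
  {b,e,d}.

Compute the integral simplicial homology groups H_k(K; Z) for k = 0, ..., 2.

Order the vertices as a < b < c < d < e < f < g < h < i < j. Listing each simplex with vertices in this order, K has dimension 2 with simplices:

  0-simplices (10): a, b, c, d, e, f, g, h, i, j
  1-simplices (30): ab, ad, af, ag, ah, ai, bc, bd, be, bf, bi, cd, ce, cf, cg, cj, de, dg, dh, dj, eg, eh, ei, ej, fg, fh, fi, gi, hi, hj
  2-simplices (20): abf, abi, adg, adh, afh, agi, bcd, bcf, bde, bei, cdj, ceg, cej, cfg, deg, dhj, ehi, ehj, fgi, fhi

so the chain groups are C_0 ≅ Z^10, C_1 ≅ Z^30, C_2 ≅ Z^20.

∂_1: C_1 → C_0 maps an edge to its endpoints' difference, ∂[p,q] = q − p.
The resulting 10×30 matrix has rank 9, and its Smith normal form has invariant factors (1,1,1,1,1,1,1,1,1).

Boundary ∂_2: C_2 → C_1 maps a triangle to the signed sum of its edges. For instance
  ∂bcf = cf − bf + bc,
  ∂fhi = hi − fi + fh.
The 30×20 boundary matrix has rank 20 and Smith normal form diag(1,1,1,1,1,1,1,1,1,1,1,1,1,1,1,1,1,1,1,2).

Now H_k = ker ∂_k / im ∂_{k+1}, so:

  H_0: rank C_0 − rank ∂_1 = 10 − 9 = 1, and the invariant factors of ∂_1 are all 1, so H_0 ≅ Z.
  H_1: rank ker ∂_1 − rank ∂_2 = (30 − 9) − 20 = 1, and ∂_2 has invariant factor 2 > 1, so H_1 ≅ Z ⊕ Z/2Z.
  H_2: rank ker ∂_2 − rank ∂_3 = (20 − 20) − 0 = 0, and there is no ∂_3, so H_2 ≅ 0.

As a check, the Euler characteristic is 10 − 30 + 20 = 0, which agrees with 1 − 1 + 0 = 0.

H_0 = Z,  H_1 = Z ⊕ Z/2Z,  H_2 = 0.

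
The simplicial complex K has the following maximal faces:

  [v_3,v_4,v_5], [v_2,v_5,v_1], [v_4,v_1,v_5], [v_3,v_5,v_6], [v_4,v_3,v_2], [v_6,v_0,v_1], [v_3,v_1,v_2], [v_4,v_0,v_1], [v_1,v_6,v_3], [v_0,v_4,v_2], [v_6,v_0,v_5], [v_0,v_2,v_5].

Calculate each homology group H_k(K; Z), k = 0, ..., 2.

H_0 = Z,  H_1 = Z/2,  H_2 = 0.

Order the vertices as v_0 < v_1 < v_2 < v_3 < v_4 < v_5 < v_6. Listing each simplex with vertices in this order, K has dimension 2 with simplices:

  0-simplices (7): [v_0], [v_1], [v_2], [v_3], [v_4], [v_5], [v_6]
  1-simplices (18): (18 of them)
  2-simplices (12): (12 of them)

so the chain groups are C_0 ≅ Z^7, C_1 ≅ Z^18, C_2 ≅ Z^12.

Boundary ∂_1: C_1 → C_0 sends each edge [p,q] (with p < q) to q − p. For instance
  ∂[v_1,v_2] = [v_2] − [v_1].
The 7×18 boundary matrix has rank 6 and Smith normal form diag(1,1,1,1,1,1).

The boundary map ∂_2: C_2 → C_1 acts by ∂[p,q,r] = [q,r] − [p,r] + [p,q]. For instance
  ∂[v_2,v_3,v_4] = [v_3,v_4] − [v_2,v_4] + [v_2,v_3],
  ∂[v_0,v_2,v_5] = [v_2,v_5] − [v_0,v_5] + [v_0,v_2].
This gives a 18×12 integer matrix of rank 12; reducing to Smith normal form yields diagonal entries (1,1,1,1,1,1,1,1,1,1,1,2).

Computing H_k = (kernel of ∂_k) / (image of ∂_{k+1}):

  H_0: rank C_0 − rank ∂_1 = 7 − 6 = 1, and the invariant factors of ∂_1 are all 1, so H_0 = Z.
  H_1: rank ker ∂_1 − rank ∂_2 = (18 − 6) − 12 = 0, and ∂_2 has invariant factor 2 > 1, so H_1 = Z/2.
  H_2: rank ker ∂_2 − rank ∂_3 = (12 − 12) − 0 = 0, and there is no ∂_3, so H_2 = 0.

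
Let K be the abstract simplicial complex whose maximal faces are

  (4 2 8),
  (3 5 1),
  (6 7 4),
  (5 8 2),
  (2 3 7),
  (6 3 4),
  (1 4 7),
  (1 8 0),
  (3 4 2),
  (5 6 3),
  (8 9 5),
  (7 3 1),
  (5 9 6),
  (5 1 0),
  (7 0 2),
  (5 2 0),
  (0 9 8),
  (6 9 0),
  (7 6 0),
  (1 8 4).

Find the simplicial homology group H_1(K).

Take the total order 0 < 1 < 2 < 3 < 4 < 5 < 6 < 7 < 8 < 9 on the vertex set. Then K (dimension 2) consists of the simplices:

  0-simplices (10): [0], [1], [2], [3], [4], [5], [6], [7], [8], [9]
  1-simplices (30): (30 of them)
  2-simplices (20): (20 of them)

giving chain groups C_0 ≅ Z^10, C_1 ≅ Z^30, C_2 ≅ Z^20.

∂_1: C_1 → C_0 maps an edge to its endpoints' difference, ∂[p,q] = q − p.
The 10×30 boundary matrix has rank 9 and Smith normal form diag(1,1,1,1,1,1,1,1,1).

∂_2: C_2 → C_1 maps a triangle to the signed sum of its edges. For instance
  ∂[1,3,5] = [3,5] − [1,5] + [1,3],
  ∂[1,3,7] = [3,7] − [1,7] + [1,3].
As a 30×20 matrix over Z this has rank 20, with invariant factors (1,1,1,1,1,1,1,1,1,1,1,1,1,1,1,1,1,1,1,2).

Computing H_k = (kernel of ∂_k) / (image of ∂_{k+1}):

  H_1: rank ker ∂_1 − rank ∂_2 = (30 − 9) − 20 = 1, and ∂_2 has invariant factor 2 > 1, so H_1 ≅ Z × Z/2.

(K is a triangulation of the Klein bottle.)

H_1 = Z × Z/2.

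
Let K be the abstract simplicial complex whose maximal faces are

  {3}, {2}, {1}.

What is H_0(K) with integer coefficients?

Take the total order 1 < 2 < 3 on the vertex set. Then K (dimension 0) consists of the simplices:

  0-simplices (3): [1], [2], [3]

giving chain groups C_0 ≅ Z^3.

Reading off H_k = ker ∂_k / im ∂_{k+1}:

  H_0: rank C_0 − rank ∂_1 = 3 − 0 = 3, and there is no ∂_1, so H_0 = Z^3.

H_0 = Z^3.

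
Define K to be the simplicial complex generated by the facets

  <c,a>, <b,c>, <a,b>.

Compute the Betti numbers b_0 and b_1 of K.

b_0 = 1, b_1 = 1.

Take the total order a < b < c on the vertex set. Then K (dimension 1) consists of the simplices:

  0-simplices (3): a, b, c
  1-simplices (3): ab, ac, bc

Hence C_0 ≅ Z^3, C_1 ≅ Z^3.

Boundary ∂_1: C_1 → C_0 sends each edge [p,q] (with p < q) to q − p. For instance
  ∂ac = c − a.
The 3×3 boundary matrix has rank 2 and Smith normal form diag(1,1).

From H_k ≅ ker(∂_k) / im(∂_{k+1}) we obtain:

  H_0: rank C_0 − rank ∂_1 = 3 − 2 = 1, and the invariant factors of ∂_1 are all 1, so H_0 = Z.
  H_1: rank ker ∂_1 − rank ∂_2 = (3 − 2) − 0 = 1, and there is no ∂_2, so H_1 = Z.

As a check, the Euler characteristic is 3 − 3 = 0, which agrees with 1 − 1 = 0.
(K is a triangulation of the circle S^1.)

Hence the Betti numbers are b_0 = 1, b_1 = 1.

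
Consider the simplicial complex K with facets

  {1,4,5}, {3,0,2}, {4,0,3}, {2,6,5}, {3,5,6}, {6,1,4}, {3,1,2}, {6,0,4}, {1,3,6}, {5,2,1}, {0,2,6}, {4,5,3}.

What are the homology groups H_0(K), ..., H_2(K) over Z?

Order the vertices as 0 < 1 < 2 < 3 < 4 < 5 < 6. Listing each simplex with vertices in this order, K has dimension 2 with simplices:

  0-simplices (7): [0], [1], [2], [3], [4], [5], [6]
  1-simplices (18): [0,2], [0,3], [0,4], [0,6], [1,2], [1,3], [1,4], [1,5], [1,6], [2,3], [2,5], [2,6], [3,4], [3,5], [3,6], [4,5], [4,6], [5,6]
  2-simplices (12): [0,2,3], [0,2,6], [0,3,4], [0,4,6], [1,2,3], [1,2,5], [1,3,6], [1,4,5], [1,4,6], [2,5,6], [3,4,5], [3,5,6]

so the chain groups are C_0 ≅ Z^7, C_1 ≅ Z^18, C_2 ≅ Z^12.

Boundary ∂_1: C_1 → C_0 sends each edge [p,q] (with p < q) to q − p. For instance
  ∂[1,2] = [2] − [1].
The 7×18 boundary matrix has rank 6 and Smith normal form diag(1,1,1,1,1,1).

Boundary ∂_2: C_2 → C_1 sends each 2-simplex [p,q,r] to [q,r] − [p,r] + [p,q]. For instance
  ∂[1,3,6] = [3,6] − [1,6] + [1,3],
  ∂[0,3,4] = [3,4] − [0,4] + [0,3].
The resulting 18×12 matrix has rank 12, and its Smith normal form has invariant factors (1,1,1,1,1,1,1,1,1,1,1,2).

Now H_k = ker ∂_k / im ∂_{k+1}, so:

  H_0: rank C_0 − rank ∂_1 = 7 − 6 = 1, and the invariant factors of ∂_1 are all 1, so H_0 = Z.
  H_1: rank ker ∂_1 − rank ∂_2 = (18 − 6) − 12 = 0, and ∂_2 has invariant factor 2 > 1, so H_1 = Z/2Z.
  H_2: rank ker ∂_2 − rank ∂_3 = (12 − 12) − 0 = 0, and there is no ∂_3, so H_2 = 0.

(K is a triangulation of the real projective plane RP^2.)

H_0 = Z,  H_1 = Z/2Z,  H_2 = 0.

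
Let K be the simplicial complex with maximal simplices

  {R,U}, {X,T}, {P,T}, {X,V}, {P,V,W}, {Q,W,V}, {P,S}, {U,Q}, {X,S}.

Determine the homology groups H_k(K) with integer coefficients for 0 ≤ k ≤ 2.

H_0 ≅ Z,  H_1 ≅ Z^2,  H_2 = 0.

We work with the vertex ordering P < Q < R < S < T < U < V < W < X. The simplices of K, each written with vertices in increasing order, are:

  0-simplices (9): P, Q, R, S, T, U, V, W, X
  1-simplices (12): PS, PT, PV, PW, QU, QV, QW, RU, SX, TX, VW, VX
  2-simplices (2): PVW, QVW

giving chain groups C_0 ≅ Z^9, C_1 ≅ Z^12, C_2 ≅ Z^2.

∂_1: C_1 → C_0 is given by ∂[p,q] = [q] − [p]. For instance
  ∂SX = X − S.
This gives a 9×12 integer matrix of rank 8; reducing to Smith normal form yields diagonal entries (1,1,1,1,1,1,1,1).

Boundary ∂_2: C_2 → C_1 maps a triangle to the signed sum of its edges. For instance
  ∂PVW = VW − PW + PV,
  ∂QVW = VW − QW + QV.
The resulting 12×2 matrix has rank 2, and its Smith normal form has invariant factors (1,1).

Now H_k = ker ∂_k / im ∂_{k+1}, so:

  H_0: rank C_0 − rank ∂_1 = 9 − 8 = 1, and the invariant factors of ∂_1 are all 1, so H_0 = Z.
  H_1: rank ker ∂_1 − rank ∂_2 = (12 − 8) − 2 = 2, and the invariant factors of ∂_2 are all 1, so H_1 = Z^2.
  H_2: rank ker ∂_2 − rank ∂_3 = (2 − 2) − 0 = 0, and there is no ∂_3, so H_2 = 0.

As a check, the Euler characteristic is 9 − 12 + 2 = -1, which agrees with 1 − 2 + 0 = -1.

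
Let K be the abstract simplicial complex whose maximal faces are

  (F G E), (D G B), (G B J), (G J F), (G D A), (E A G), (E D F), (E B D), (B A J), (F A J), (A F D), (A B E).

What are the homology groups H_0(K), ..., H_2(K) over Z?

We work with the vertex ordering A < B < D < E < F < G < J. The simplices of K, each written with vertices in increasing order, are:

  0-simplices (7): A, B, D, E, F, G, J
  1-simplices (18): AB, AD, AE, AF, AG, AJ, BD, BE, BG, BJ, DE, DF, DG, EF, EG, FG, FJ, GJ
  2-simplices (12): ABE, ABJ, ADF, ADG, AEG, AFJ, BDE, BDG, BGJ, DEF, EFG, FGJ

so the chain groups are C_0 ≅ Z^7, C_1 ≅ Z^18, C_2 ≅ Z^12.

The boundary map ∂_1: C_1 → C_0 is given by ∂[p,q] = [q] − [p]. For instance
  ∂AE = E − A.
This gives a 7×18 integer matrix of rank 6; reducing to Smith normal form yields diagonal entries (1,1,1,1,1,1).

∂_2: C_2 → C_1 acts by ∂[p,q,r] = [q,r] − [p,r] + [p,q]. For instance
  ∂BDE = DE − BE + BD,
  ∂BDG = DG − BG + BD.
This gives a 18×12 integer matrix of rank 12; reducing to Smith normal form yields diagonal entries (1,1,1,1,1,1,1,1,1,1,1,2).

Computing H_k = (kernel of ∂_k) / (image of ∂_{k+1}):

  H_0: rank C_0 − rank ∂_1 = 7 − 6 = 1, and the invariant factors of ∂_1 are all 1, so H_0 ≅ Z.
  H_1: rank ker ∂_1 − rank ∂_2 = (18 − 6) − 12 = 0, and ∂_2 has invariant factor 2 > 1, so H_1 ≅ Z/2.
  H_2: rank ker ∂_2 − rank ∂_3 = (12 − 12) − 0 = 0, and there is no ∂_3, so H_2 ≅ 0.

As a check, the Euler characteristic is 7 − 18 + 12 = 1, which agrees with 1 − 0 + 0 = 1.
(K is a triangulation of the real projective plane RP^2.)

H_0 ≅ Z,  H_1 ≅ Z/2,  H_2 = 0.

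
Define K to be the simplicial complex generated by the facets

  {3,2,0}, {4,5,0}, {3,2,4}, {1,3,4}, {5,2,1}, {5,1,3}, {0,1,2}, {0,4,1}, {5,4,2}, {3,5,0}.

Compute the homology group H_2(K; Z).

We work with the vertex ordering 0 < 1 < 2 < 3 < 4 < 5. The simplices of K, each written with vertices in increasing order, are:

  0-simplices (6): [0], [1], [2], [3], [4], [5]
  1-simplices (15): [0,1], [0,2], [0,3], [0,4], [0,5], [1,2], [1,3], [1,4], [1,5], [2,3], [2,4], [2,5], [3,4], [3,5], [4,5]
  2-simplices (10): [0,1,2], [0,1,4], [0,2,3], [0,3,5], [0,4,5], [1,2,5], [1,3,4], [1,3,5], [2,3,4], [2,4,5]

so the chain groups are C_0 ≅ Z^6, C_1 ≅ Z^15, C_2 ≅ Z^10.

Boundary ∂_1: C_1 → C_0 is given by ∂[p,q] = [q] − [p]. For instance
  ∂[2,5] = [5] − [2].
The 6×15 boundary matrix has rank 5 and Smith normal form diag(1,1,1,1,1).

Boundary ∂_2: C_2 → C_1 sends each 2-simplex [p,q,r] to [q,r] − [p,r] + [p,q]. For instance
  ∂[1,2,5] = [2,5] − [1,5] + [1,2],
  ∂[1,3,4] = [3,4] − [1,4] + [1,3].
The resulting 15×10 matrix has rank 10, and its Smith normal form has invariant factors (1,1,1,1,1,1,1,1,1,2).

Reading off H_k = ker ∂_k / im ∂_{k+1}:

  H_2: rank ker ∂_2 − rank ∂_3 = (10 − 10) − 0 = 0, and there is no ∂_3, so H_2 ≅ 0.

(K is a triangulation of the real projective plane RP^2.)

H_2 ≅ 0.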